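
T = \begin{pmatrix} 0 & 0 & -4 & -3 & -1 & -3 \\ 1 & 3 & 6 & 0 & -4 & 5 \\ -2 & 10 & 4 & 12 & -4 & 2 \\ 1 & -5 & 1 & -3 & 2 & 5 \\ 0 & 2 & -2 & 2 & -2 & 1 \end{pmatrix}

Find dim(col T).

Row reduce to echelon form.
Swap R1 ↔ R2
R3 ← R3 + (2)·R1: [0, 16, 16, 12, -12, 12]
R4 ← R4 − R1: [0, -8, -5, -3, 6, 0]
Swap R2 ↔ R3
R4 ← R4 + (1/2)·R2: [0, 0, 3, 3, 0, 6]
R5 ← R5 − (1/8)·R2: [0, 0, -4, 1/2, -1/2, -1/2]
R4 ← R4 + (3/4)·R3: [0, 0, 0, 3/4, -3/4, 15/4]
R5 ← R5 − R3: [0, 0, 0, 7/2, 1/2, 5/2]
R5 ← R5 − (14/3)·R4: [0, 0, 0, 0, 4, -15]
Echelon form has 5 nonzero rows, so rank(T) = 5.
The column space has dimension equal to the rank: 5.

5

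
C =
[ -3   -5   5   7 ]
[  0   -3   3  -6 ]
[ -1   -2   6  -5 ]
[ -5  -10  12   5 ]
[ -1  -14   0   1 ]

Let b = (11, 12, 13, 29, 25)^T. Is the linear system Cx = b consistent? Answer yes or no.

yes

Row reduce the augmented matrix [C | b].
R3 ← R3 − (1/3)·R1: [0, -1/3, 13/3, -22/3, 28/3]
R4 ← R4 − (5/3)·R1: [0, -5/3, 11/3, -20/3, 32/3]
R5 ← R5 − (1/3)·R1: [0, -37/3, -5/3, -4/3, 64/3]
R3 ← R3 − (1/9)·R2: [0, 0, 4, -20/3, 8]
R4 ← R4 − (5/9)·R2: [0, 0, 2, -10/3, 4]
R5 ← R5 − (37/9)·R2: [0, 0, -14, 70/3, -28]
R4 ← R4 − (1/2)·R3: [0, 0, 0, 0, 0]
R5 ← R5 + (7/2)·R3: [0, 0, 0, 0, 0]
The echelon form has 3 nonzero rows, and every pivot lies in the first 4 columns, so rank(C) = rank([C|b]) = 3.
The system is consistent.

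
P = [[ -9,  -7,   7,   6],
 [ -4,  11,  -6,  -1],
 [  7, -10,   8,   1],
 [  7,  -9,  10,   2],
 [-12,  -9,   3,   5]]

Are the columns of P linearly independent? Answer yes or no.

Row reduce P to echelon form.
R2 ← R2 − (4/9)·R1: [0, 127/9, -82/9, -11/3]
R3 ← R3 + (7/9)·R1: [0, -139/9, 121/9, 17/3]
R4 ← R4 + (7/9)·R1: [0, -130/9, 139/9, 20/3]
R5 ← R5 − (4/3)·R1: [0, 1/3, -19/3, -3]
R3 ← R3 + (139/127)·R2: [0, 0, 441/127, 210/127]
R4 ← R4 + (130/127)·R2: [0, 0, 777/127, 370/127]
R5 ← R5 − (3/127)·R2: [0, 0, -777/127, -370/127]
R4 ← R4 − (37/21)·R3: [0, 0, 0, 0]
R5 ← R5 + (37/21)·R3: [0, 0, 0, 0]
3 pivots among 4 columns.
Only 3 < 4 pivot columns, so the columns are linearly dependent.

no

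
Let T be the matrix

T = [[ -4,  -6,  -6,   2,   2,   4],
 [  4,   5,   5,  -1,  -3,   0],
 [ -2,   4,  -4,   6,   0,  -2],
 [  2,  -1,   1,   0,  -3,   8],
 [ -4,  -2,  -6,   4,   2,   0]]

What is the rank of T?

3

Row reduce to echelon form.
R2 ← R2 + R1: [0, -1, -1, 1, -1, 4]
R3 ← R3 − (1/2)·R1: [0, 7, -1, 5, -1, -4]
R4 ← R4 + (1/2)·R1: [0, -4, -2, 1, -2, 10]
R5 ← R5 − R1: [0, 4, 0, 2, 0, -4]
R3 ← R3 + (7)·R2: [0, 0, -8, 12, -8, 24]
R4 ← R4 − (4)·R2: [0, 0, 2, -3, 2, -6]
R5 ← R5 + (4)·R2: [0, 0, -4, 6, -4, 12]
R4 ← R4 + (1/4)·R3: [0, 0, 0, 0, 0, 0]
R5 ← R5 − (1/2)·R3: [0, 0, 0, 0, 0, 0]
Echelon form has 3 nonzero rows, so rank(T) = 3.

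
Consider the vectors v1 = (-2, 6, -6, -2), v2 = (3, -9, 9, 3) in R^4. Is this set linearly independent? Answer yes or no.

no

Form the matrix with these vectors as rows and row reduce.
R2 ← R2 + (3/2)·R1: [0, 0, 0, 0]
1 nonzero row, so the 2 vectors span a space of dimension 1.
Since 1 < 2, the vectors are linearly dependent.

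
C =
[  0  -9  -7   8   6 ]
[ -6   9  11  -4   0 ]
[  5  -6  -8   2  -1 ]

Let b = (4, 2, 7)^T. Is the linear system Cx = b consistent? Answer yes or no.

no

Row reduce the augmented matrix [C | b].
Swap R1 ↔ R2
R3 ← R3 + (5/6)·R1: [0, 3/2, 7/6, -4/3, -1, 26/3]
R3 ← R3 + (1/6)·R2: [0, 0, 0, 0, 0, 28/3]
The echelon form has 3 nonzero rows; the last pivot sits in the augmented column, so rank(C) = 2 but rank([C|b]) = 3.
Since the ranks differ, the system is inconsistent.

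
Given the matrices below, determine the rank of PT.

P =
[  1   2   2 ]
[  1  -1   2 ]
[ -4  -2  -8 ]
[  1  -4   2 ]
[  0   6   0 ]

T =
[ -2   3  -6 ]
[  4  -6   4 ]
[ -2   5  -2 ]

First compute PT:
[[  2,   1,  -2],
 [-10,  19, -14],
 [ 16, -40,  32],
 [-22,  37, -26],
 [ 24, -36,  24]]
Now row reduce the product.
R2 ← R2 + (5)·R1: [0, 24, -24]
R3 ← R3 − (8)·R1: [0, -48, 48]
R4 ← R4 + (11)·R1: [0, 48, -48]
R5 ← R5 − (12)·R1: [0, -48, 48]
R3 ← R3 + (2)·R2: [0, 0, 0]
R4 ← R4 − (2)·R2: [0, 0, 0]
R5 ← R5 + (2)·R2: [0, 0, 0]
2 nonzero rows, so rank(PT) = 2.

2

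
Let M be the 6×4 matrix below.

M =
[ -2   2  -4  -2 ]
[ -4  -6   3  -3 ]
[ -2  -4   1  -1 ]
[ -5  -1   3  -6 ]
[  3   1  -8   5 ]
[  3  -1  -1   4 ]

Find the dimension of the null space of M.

1

Row reduce to echelon form.
R2 ← R2 − (2)·R1: [0, -10, 11, 1]
R3 ← R3 − R1: [0, -6, 5, 1]
R4 ← R4 − (5/2)·R1: [0, -6, 13, -1]
R5 ← R5 + (3/2)·R1: [0, 4, -14, 2]
R6 ← R6 + (3/2)·R1: [0, 2, -7, 1]
R3 ← R3 − (3/5)·R2: [0, 0, -8/5, 2/5]
R4 ← R4 − (3/5)·R2: [0, 0, 32/5, -8/5]
R5 ← R5 + (2/5)·R2: [0, 0, -48/5, 12/5]
R6 ← R6 + (1/5)·R2: [0, 0, -24/5, 6/5]
R4 ← R4 + (4)·R3: [0, 0, 0, 0]
R5 ← R5 − (6)·R3: [0, 0, 0, 0]
R6 ← R6 − (3)·R3: [0, 0, 0, 0]
3 nonzero rows, so rank(M) = 3.
M has 4 columns; by rank–nullity, nullity = 4 − 3 = 1.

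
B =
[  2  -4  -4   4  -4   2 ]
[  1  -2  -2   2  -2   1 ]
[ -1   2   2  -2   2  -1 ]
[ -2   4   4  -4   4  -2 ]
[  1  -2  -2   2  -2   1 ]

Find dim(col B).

1

Row reduce to echelon form.
R2 ← R2 − (1/2)·R1: [0, 0, 0, 0, 0, 0]
R3 ← R3 + (1/2)·R1: [0, 0, 0, 0, 0, 0]
R4 ← R4 + R1: [0, 0, 0, 0, 0, 0]
R5 ← R5 − (1/2)·R1: [0, 0, 0, 0, 0, 0]
Echelon form has 1 nonzero row, so rank(B) = 1.
The column space has dimension equal to the rank: 1.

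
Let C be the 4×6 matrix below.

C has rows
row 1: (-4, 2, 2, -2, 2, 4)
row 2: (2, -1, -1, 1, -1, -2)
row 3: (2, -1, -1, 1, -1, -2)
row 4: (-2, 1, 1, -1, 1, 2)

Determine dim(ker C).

5

Row reduce to echelon form.
R2 ← R2 + (1/2)·R1: [0, 0, 0, 0, 0, 0]
R3 ← R3 + (1/2)·R1: [0, 0, 0, 0, 0, 0]
R4 ← R4 − (1/2)·R1: [0, 0, 0, 0, 0, 0]
1 nonzero row, so rank(C) = 1.
C has 6 columns; by rank–nullity, nullity = 6 − 1 = 5.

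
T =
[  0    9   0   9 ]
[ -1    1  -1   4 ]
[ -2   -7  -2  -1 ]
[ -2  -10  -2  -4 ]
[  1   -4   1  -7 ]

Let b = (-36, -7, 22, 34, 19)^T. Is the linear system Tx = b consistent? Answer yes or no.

Row reduce the augmented matrix [T | b].
Swap R1 ↔ R2
R3 ← R3 − (2)·R1: [0, -9, 0, -9, 36]
R4 ← R4 − (2)·R1: [0, -12, 0, -12, 48]
R5 ← R5 + R1: [0, -3, 0, -3, 12]
R3 ← R3 + R2: [0, 0, 0, 0, 0]
R4 ← R4 + (4/3)·R2: [0, 0, 0, 0, 0]
R5 ← R5 + (1/3)·R2: [0, 0, 0, 0, 0]
The echelon form has 2 nonzero rows, and every pivot lies in the first 4 columns, so rank(T) = rank([T|b]) = 2.
The system is consistent.

yes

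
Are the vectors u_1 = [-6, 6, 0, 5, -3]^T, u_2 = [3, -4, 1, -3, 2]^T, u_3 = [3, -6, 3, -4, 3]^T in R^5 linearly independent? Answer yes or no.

Form the matrix with these vectors as rows and row reduce.
R2 ← R2 + (1/2)·R1: [0, -1, 1, -1/2, 1/2]
R3 ← R3 + (1/2)·R1: [0, -3, 3, -3/2, 3/2]
R3 ← R3 − (3)·R2: [0, 0, 0, 0, 0]
2 nonzero rows, so the 3 vectors span a space of dimension 2.
Since 2 < 3, the vectors are linearly dependent.

no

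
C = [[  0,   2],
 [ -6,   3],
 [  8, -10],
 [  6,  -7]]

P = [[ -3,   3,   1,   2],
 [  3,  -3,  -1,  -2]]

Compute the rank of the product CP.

First compute CP:
[[  6,  -6,  -2,  -4],
 [ 27, -27,  -9, -18],
 [-54,  54,  18,  36],
 [-39,  39,  13,  26]]
Now row reduce the product.
R2 ← R2 − (9/2)·R1: [0, 0, 0, 0]
R3 ← R3 + (9)·R1: [0, 0, 0, 0]
R4 ← R4 + (13/2)·R1: [0, 0, 0, 0]
1 nonzero row, so rank(CP) = 1.

1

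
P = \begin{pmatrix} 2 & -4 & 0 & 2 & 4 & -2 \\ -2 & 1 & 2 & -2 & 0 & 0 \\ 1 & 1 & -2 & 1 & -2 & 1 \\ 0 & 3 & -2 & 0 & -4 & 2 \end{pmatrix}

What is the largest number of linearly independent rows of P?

2

Row reduce to echelon form.
R2 ← R2 + R1: [0, -3, 2, 0, 4, -2]
R3 ← R3 − (1/2)·R1: [0, 3, -2, 0, -4, 2]
R3 ← R3 + R2: [0, 0, 0, 0, 0, 0]
R4 ← R4 + R2: [0, 0, 0, 0, 0, 0]
Echelon form has 2 nonzero rows, so rank(P) = 2.
The rank gives the maximum number of linearly independent rows: 2.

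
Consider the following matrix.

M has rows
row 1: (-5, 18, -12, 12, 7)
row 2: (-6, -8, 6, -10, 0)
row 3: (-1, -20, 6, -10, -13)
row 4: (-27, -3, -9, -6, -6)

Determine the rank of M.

4

Row reduce to echelon form.
R2 ← R2 − (6/5)·R1: [0, -148/5, 102/5, -122/5, -42/5]
R3 ← R3 − (1/5)·R1: [0, -118/5, 42/5, -62/5, -72/5]
R4 ← R4 − (27/5)·R1: [0, -501/5, 279/5, -354/5, -219/5]
R3 ← R3 − (59/74)·R2: [0, 0, -291/37, 261/37, -285/37]
R4 ← R4 − (501/148)·R2: [0, 0, -981/74, 873/74, -1137/74]
R4 ← R4 − (327/194)·R3: [0, 0, 0, -9/97, -231/97]
Echelon form has 4 nonzero rows, so rank(M) = 4.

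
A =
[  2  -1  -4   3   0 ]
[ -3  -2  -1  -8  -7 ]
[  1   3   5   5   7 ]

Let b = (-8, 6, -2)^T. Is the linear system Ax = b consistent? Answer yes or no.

Row reduce the augmented matrix [A | b].
R2 ← R2 + (3/2)·R1: [0, -7/2, -7, -7/2, -7, -6]
R3 ← R3 − (1/2)·R1: [0, 7/2, 7, 7/2, 7, 2]
R3 ← R3 + R2: [0, 0, 0, 0, 0, -4]
The echelon form has 3 nonzero rows; the last pivot sits in the augmented column, so rank(A) = 2 but rank([A|b]) = 3.
Since the ranks differ, the system is inconsistent.

no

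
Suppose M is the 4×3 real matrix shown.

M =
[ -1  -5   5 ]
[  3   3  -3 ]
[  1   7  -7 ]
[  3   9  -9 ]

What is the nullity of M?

1

Row reduce to echelon form.
R2 ← R2 + (3)·R1: [0, -12, 12]
R3 ← R3 + R1: [0, 2, -2]
R4 ← R4 + (3)·R1: [0, -6, 6]
R3 ← R3 + (1/6)·R2: [0, 0, 0]
R4 ← R4 − (1/2)·R2: [0, 0, 0]
2 nonzero rows, so rank(M) = 2.
M has 3 columns; by rank–nullity, nullity = 3 − 2 = 1.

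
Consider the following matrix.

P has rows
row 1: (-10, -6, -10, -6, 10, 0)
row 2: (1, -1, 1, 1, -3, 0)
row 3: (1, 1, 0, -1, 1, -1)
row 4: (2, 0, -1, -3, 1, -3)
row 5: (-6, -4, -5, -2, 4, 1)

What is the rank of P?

3

Row reduce to echelon form.
R2 ← R2 + (1/10)·R1: [0, -8/5, 0, 2/5, -2, 0]
R3 ← R3 + (1/10)·R1: [0, 2/5, -1, -8/5, 2, -1]
R4 ← R4 + (1/5)·R1: [0, -6/5, -3, -21/5, 3, -3]
R5 ← R5 − (3/5)·R1: [0, -2/5, 1, 8/5, -2, 1]
R3 ← R3 + (1/4)·R2: [0, 0, -1, -3/2, 3/2, -1]
R4 ← R4 − (3/4)·R2: [0, 0, -3, -9/2, 9/2, -3]
R5 ← R5 − (1/4)·R2: [0, 0, 1, 3/2, -3/2, 1]
R4 ← R4 − (3)·R3: [0, 0, 0, 0, 0, 0]
R5 ← R5 + R3: [0, 0, 0, 0, 0, 0]
Echelon form has 3 nonzero rows, so rank(P) = 3.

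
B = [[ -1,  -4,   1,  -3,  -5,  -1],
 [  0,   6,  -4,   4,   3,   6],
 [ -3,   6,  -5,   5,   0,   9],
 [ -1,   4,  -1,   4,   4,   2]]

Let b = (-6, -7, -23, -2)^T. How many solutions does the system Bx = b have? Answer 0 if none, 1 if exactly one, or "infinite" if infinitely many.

Row reduce the augmented matrix [B | b].
R3 ← R3 − (3)·R1: [0, 18, -8, 14, 15, 12, -5]
R4 ← R4 − R1: [0, 8, -2, 7, 9, 3, 4]
R3 ← R3 − (3)·R2: [0, 0, 4, 2, 6, -6, 16]
R4 ← R4 − (4/3)·R2: [0, 0, 10/3, 5/3, 5, -5, 40/3]
R4 ← R4 − (5/6)·R3: [0, 0, 0, 0, 0, 0, 0]
The echelon form has 3 nonzero rows, and every pivot lies in the first 6 columns, so rank(B) = rank([B|b]) = 3.
The system is consistent.
rank = 3 < 6 unknowns, so there are infinitely many solutions.

infinite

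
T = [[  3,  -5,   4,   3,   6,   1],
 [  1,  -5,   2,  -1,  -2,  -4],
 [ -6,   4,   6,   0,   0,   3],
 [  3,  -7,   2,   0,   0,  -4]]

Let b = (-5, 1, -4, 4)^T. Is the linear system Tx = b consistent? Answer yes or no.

no

Row reduce the augmented matrix [T | b].
R2 ← R2 − (1/3)·R1: [0, -10/3, 2/3, -2, -4, -13/3, 8/3]
R3 ← R3 + (2)·R1: [0, -6, 14, 6, 12, 5, -14]
R4 ← R4 − R1: [0, -2, -2, -3, -6, -5, 9]
R3 ← R3 − (9/5)·R2: [0, 0, 64/5, 48/5, 96/5, 64/5, -94/5]
R4 ← R4 − (3/5)·R2: [0, 0, -12/5, -9/5, -18/5, -12/5, 37/5]
R4 ← R4 + (3/16)·R3: [0, 0, 0, 0, 0, 0, 31/8]
The echelon form has 4 nonzero rows; the last pivot sits in the augmented column, so rank(T) = 3 but rank([T|b]) = 4.
Since the ranks differ, the system is inconsistent.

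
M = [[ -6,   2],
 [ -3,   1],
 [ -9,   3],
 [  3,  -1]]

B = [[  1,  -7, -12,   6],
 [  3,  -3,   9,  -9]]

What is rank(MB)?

First compute MB:
[[  0,  36,  90, -54],
 [  0,  18,  45, -27],
 [  0,  54, 135, -81],
 [  0, -18, -45,  27]]
Now row reduce the product.
R2 ← R2 − (1/2)·R1: [0, 0, 0, 0]
R3 ← R3 − (3/2)·R1: [0, 0, 0, 0]
R4 ← R4 + (1/2)·R1: [0, 0, 0, 0]
1 nonzero row, so rank(MB) = 1.

1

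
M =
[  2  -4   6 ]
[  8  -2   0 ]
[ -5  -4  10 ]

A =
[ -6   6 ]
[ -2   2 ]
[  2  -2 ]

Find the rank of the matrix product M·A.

1

First compute MA:
[[  8,  -8],
 [-44,  44],
 [ 58, -58]]
Now row reduce the product.
R2 ← R2 + (11/2)·R1: [0, 0]
R3 ← R3 − (29/4)·R1: [0, 0]
1 nonzero row, so rank(MA) = 1.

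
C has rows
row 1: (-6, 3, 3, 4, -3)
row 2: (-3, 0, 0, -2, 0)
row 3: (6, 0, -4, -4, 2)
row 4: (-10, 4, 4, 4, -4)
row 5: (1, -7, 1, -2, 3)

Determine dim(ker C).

Row reduce to echelon form.
R2 ← R2 − (1/2)·R1: [0, -3/2, -3/2, -4, 3/2]
R3 ← R3 + R1: [0, 3, -1, 0, -1]
R4 ← R4 − (5/3)·R1: [0, -1, -1, -8/3, 1]
R5 ← R5 + (1/6)·R1: [0, -13/2, 3/2, -4/3, 5/2]
R3 ← R3 + (2)·R2: [0, 0, -4, -8, 2]
R4 ← R4 − (2/3)·R2: [0, 0, 0, 0, 0]
R5 ← R5 − (13/3)·R2: [0, 0, 8, 16, -4]
R5 ← R5 + (2)·R3: [0, 0, 0, 0, 0]
3 nonzero rows, so rank(C) = 3.
C has 5 columns; by rank–nullity, nullity = 5 − 3 = 2.

2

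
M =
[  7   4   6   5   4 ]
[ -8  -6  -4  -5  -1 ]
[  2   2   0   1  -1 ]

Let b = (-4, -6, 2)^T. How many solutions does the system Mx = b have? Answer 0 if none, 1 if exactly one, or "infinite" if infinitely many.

0

Row reduce the augmented matrix [M | b].
R2 ← R2 + (8/7)·R1: [0, -10/7, 20/7, 5/7, 25/7, -74/7]
R3 ← R3 − (2/7)·R1: [0, 6/7, -12/7, -3/7, -15/7, 22/7]
R3 ← R3 + (3/5)·R2: [0, 0, 0, 0, 0, -16/5]
The echelon form has 3 nonzero rows; the last pivot sits in the augmented column, so rank(M) = 2 but rank([M|b]) = 3.
Since the ranks differ, the system is inconsistent.
It has no solutions.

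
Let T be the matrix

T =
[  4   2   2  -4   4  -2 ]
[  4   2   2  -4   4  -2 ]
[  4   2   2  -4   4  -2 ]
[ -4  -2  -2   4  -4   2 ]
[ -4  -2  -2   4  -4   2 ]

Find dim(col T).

Row reduce to echelon form.
R2 ← R2 − R1: [0, 0, 0, 0, 0, 0]
R3 ← R3 − R1: [0, 0, 0, 0, 0, 0]
R4 ← R4 + R1: [0, 0, 0, 0, 0, 0]
R5 ← R5 + R1: [0, 0, 0, 0, 0, 0]
Echelon form has 1 nonzero row, so rank(T) = 1.
The column space has dimension equal to the rank: 1.

1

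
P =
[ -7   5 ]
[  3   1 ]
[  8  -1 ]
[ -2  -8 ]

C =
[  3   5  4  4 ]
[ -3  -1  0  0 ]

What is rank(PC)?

2

First compute PC:
[[-36, -40, -28, -28],
 [  6,  14,  12,  12],
 [ 27,  41,  32,  32],
 [ 18,  -2,  -8,  -8]]
Now row reduce the product.
R2 ← R2 + (1/6)·R1: [0, 22/3, 22/3, 22/3]
R3 ← R3 + (3/4)·R1: [0, 11, 11, 11]
R4 ← R4 + (1/2)·R1: [0, -22, -22, -22]
R3 ← R3 − (3/2)·R2: [0, 0, 0, 0]
R4 ← R4 + (3)·R2: [0, 0, 0, 0]
2 nonzero rows, so rank(PC) = 2.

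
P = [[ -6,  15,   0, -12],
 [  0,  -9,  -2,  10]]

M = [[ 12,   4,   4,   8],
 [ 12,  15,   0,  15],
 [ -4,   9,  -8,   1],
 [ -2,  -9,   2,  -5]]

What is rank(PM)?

First compute PM:
[[132, 309, -48, 237],
 [-120, -243,  36, -187]]
Now row reduce the product.
R2 ← R2 + (10/11)·R1: [0, 417/11, -84/11, 313/11]
2 nonzero rows, so rank(PM) = 2.

2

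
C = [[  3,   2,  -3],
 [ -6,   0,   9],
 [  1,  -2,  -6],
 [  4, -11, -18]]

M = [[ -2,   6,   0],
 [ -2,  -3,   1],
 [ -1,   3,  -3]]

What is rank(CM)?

First compute CM:
[[ -7,   3,  11],
 [  3,  -9, -27],
 [  8,  -6,  16],
 [ 32,   3,  43]]
Now row reduce the product.
R2 ← R2 + (3/7)·R1: [0, -54/7, -156/7]
R3 ← R3 + (8/7)·R1: [0, -18/7, 200/7]
R4 ← R4 + (32/7)·R1: [0, 117/7, 653/7]
R3 ← R3 − (1/3)·R2: [0, 0, 36]
R4 ← R4 + (13/6)·R2: [0, 0, 45]
R4 ← R4 − (5/4)·R3: [0, 0, 0]
3 nonzero rows, so rank(CM) = 3.

3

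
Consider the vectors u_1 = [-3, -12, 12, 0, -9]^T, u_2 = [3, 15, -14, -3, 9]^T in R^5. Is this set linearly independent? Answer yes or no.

Form the matrix with these vectors as rows and row reduce.
R2 ← R2 + R1: [0, 3, -2, -3, 0]
2 nonzero rows, so the 2 vectors span a space of dimension 2.
Since 2 = 2, the vectors are linearly independent.

yes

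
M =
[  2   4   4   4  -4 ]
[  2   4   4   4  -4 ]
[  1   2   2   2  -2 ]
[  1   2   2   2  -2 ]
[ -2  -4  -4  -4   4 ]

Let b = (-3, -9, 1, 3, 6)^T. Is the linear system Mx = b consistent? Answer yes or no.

no

Row reduce the augmented matrix [M | b].
R2 ← R2 − R1: [0, 0, 0, 0, 0, -6]
R3 ← R3 − (1/2)·R1: [0, 0, 0, 0, 0, 5/2]
R4 ← R4 − (1/2)·R1: [0, 0, 0, 0, 0, 9/2]
R5 ← R5 + R1: [0, 0, 0, 0, 0, 3]
R3 ← R3 + (5/12)·R2: [0, 0, 0, 0, 0, 0]
R4 ← R4 + (3/4)·R2: [0, 0, 0, 0, 0, 0]
R5 ← R5 + (1/2)·R2: [0, 0, 0, 0, 0, 0]
The echelon form has 2 nonzero rows; the last pivot sits in the augmented column, so rank(M) = 1 but rank([M|b]) = 2.
Since the ranks differ, the system is inconsistent.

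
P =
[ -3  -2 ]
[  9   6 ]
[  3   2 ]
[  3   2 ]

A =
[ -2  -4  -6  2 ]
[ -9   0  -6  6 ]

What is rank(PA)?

First compute PA:
[[ 24,  12,  30, -18],
 [-72, -36, -90,  54],
 [-24, -12, -30,  18],
 [-24, -12, -30,  18]]
Now row reduce the product.
R2 ← R2 + (3)·R1: [0, 0, 0, 0]
R3 ← R3 + R1: [0, 0, 0, 0]
R4 ← R4 + R1: [0, 0, 0, 0]
1 nonzero row, so rank(PA) = 1.

1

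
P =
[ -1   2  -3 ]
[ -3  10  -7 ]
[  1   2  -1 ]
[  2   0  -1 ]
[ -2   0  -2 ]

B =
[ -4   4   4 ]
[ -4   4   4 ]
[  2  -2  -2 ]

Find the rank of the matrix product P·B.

1

First compute PB:
[[-10,  10,  10],
 [-42,  42,  42],
 [-14,  14,  14],
 [-10,  10,  10],
 [  4,  -4,  -4]]
Now row reduce the product.
R2 ← R2 − (21/5)·R1: [0, 0, 0]
R3 ← R3 − (7/5)·R1: [0, 0, 0]
R4 ← R4 − R1: [0, 0, 0]
R5 ← R5 + (2/5)·R1: [0, 0, 0]
1 nonzero row, so rank(PB) = 1.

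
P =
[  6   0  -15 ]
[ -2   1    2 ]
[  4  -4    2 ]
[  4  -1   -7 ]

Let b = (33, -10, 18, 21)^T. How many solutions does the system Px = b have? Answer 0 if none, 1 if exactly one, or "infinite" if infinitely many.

infinite

Row reduce the augmented matrix [P | b].
R2 ← R2 + (1/3)·R1: [0, 1, -3, 1]
R3 ← R3 − (2/3)·R1: [0, -4, 12, -4]
R4 ← R4 − (2/3)·R1: [0, -1, 3, -1]
R3 ← R3 + (4)·R2: [0, 0, 0, 0]
R4 ← R4 + R2: [0, 0, 0, 0]
The echelon form has 2 nonzero rows, and every pivot lies in the first 3 columns, so rank(P) = rank([P|b]) = 2.
The system is consistent.
rank = 2 < 3 unknowns, so there are infinitely many solutions.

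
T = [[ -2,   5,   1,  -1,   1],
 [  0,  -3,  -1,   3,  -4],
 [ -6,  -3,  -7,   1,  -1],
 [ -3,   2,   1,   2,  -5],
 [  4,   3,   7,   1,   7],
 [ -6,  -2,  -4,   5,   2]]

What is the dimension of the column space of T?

5

Row reduce to echelon form.
R3 ← R3 − (3)·R1: [0, -18, -10, 4, -4]
R4 ← R4 − (3/2)·R1: [0, -11/2, -1/2, 7/2, -13/2]
R5 ← R5 + (2)·R1: [0, 13, 9, -1, 9]
R6 ← R6 − (3)·R1: [0, -17, -7, 8, -1]
R3 ← R3 − (6)·R2: [0, 0, -4, -14, 20]
R4 ← R4 − (11/6)·R2: [0, 0, 4/3, -2, 5/6]
R5 ← R5 + (13/3)·R2: [0, 0, 14/3, 12, -25/3]
R6 ← R6 − (17/3)·R2: [0, 0, -4/3, -9, 65/3]
R4 ← R4 + (1/3)·R3: [0, 0, 0, -20/3, 15/2]
R5 ← R5 + (7/6)·R3: [0, 0, 0, -13/3, 15]
R6 ← R6 − (1/3)·R3: [0, 0, 0, -13/3, 15]
R5 ← R5 − (13/20)·R4: [0, 0, 0, 0, 81/8]
R6 ← R6 − (13/20)·R4: [0, 0, 0, 0, 81/8]
R6 ← R6 − R5: [0, 0, 0, 0, 0]
Echelon form has 5 nonzero rows, so rank(T) = 5.
The column space has dimension equal to the rank: 5.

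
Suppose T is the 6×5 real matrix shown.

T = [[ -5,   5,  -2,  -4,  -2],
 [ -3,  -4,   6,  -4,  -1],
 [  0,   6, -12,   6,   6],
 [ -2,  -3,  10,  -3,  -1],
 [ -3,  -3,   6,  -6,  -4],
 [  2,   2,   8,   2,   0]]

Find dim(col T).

Row reduce to echelon form.
R2 ← R2 − (3/5)·R1: [0, -7, 36/5, -8/5, 1/5]
R4 ← R4 − (2/5)·R1: [0, -5, 54/5, -7/5, -1/5]
R5 ← R5 − (3/5)·R1: [0, -6, 36/5, -18/5, -14/5]
R6 ← R6 + (2/5)·R1: [0, 4, 36/5, 2/5, -4/5]
R3 ← R3 + (6/7)·R2: [0, 0, -204/35, 162/35, 216/35]
R4 ← R4 − (5/7)·R2: [0, 0, 198/35, -9/35, -12/35]
R5 ← R5 − (6/7)·R2: [0, 0, 36/35, -78/35, -104/35]
R6 ← R6 + (4/7)·R2: [0, 0, 396/35, -18/35, -24/35]
R4 ← R4 + (33/34)·R3: [0, 0, 0, 72/17, 96/17]
R5 ← R5 + (3/17)·R3: [0, 0, 0, -24/17, -32/17]
R6 ← R6 + (33/17)·R3: [0, 0, 0, 144/17, 192/17]
R5 ← R5 + (1/3)·R4: [0, 0, 0, 0, 0]
R6 ← R6 − (2)·R4: [0, 0, 0, 0, 0]
Echelon form has 4 nonzero rows, so rank(T) = 4.
The column space has dimension equal to the rank: 4.

4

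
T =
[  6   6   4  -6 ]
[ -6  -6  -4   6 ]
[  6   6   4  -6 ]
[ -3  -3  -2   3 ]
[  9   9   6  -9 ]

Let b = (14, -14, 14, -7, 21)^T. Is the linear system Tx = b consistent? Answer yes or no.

Row reduce the augmented matrix [T | b].
R2 ← R2 + R1: [0, 0, 0, 0, 0]
R3 ← R3 − R1: [0, 0, 0, 0, 0]
R4 ← R4 + (1/2)·R1: [0, 0, 0, 0, 0]
R5 ← R5 − (3/2)·R1: [0, 0, 0, 0, 0]
The echelon form has 1 nonzero rows, and every pivot lies in the first 4 columns, so rank(T) = rank([T|b]) = 1.
The system is consistent.

yes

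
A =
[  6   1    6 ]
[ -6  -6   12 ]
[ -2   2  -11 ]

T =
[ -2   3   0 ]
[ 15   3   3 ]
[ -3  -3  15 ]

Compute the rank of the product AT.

First compute AT:
[[-15,   3,  93],
 [-114, -72, 162],
 [ 67,  33, -159]]
Now row reduce the product.
R2 ← R2 − (38/5)·R1: [0, -474/5, -2724/5]
R3 ← R3 + (67/15)·R1: [0, 232/5, 1282/5]
R3 ← R3 + (116/237)·R2: [0, 0, -810/79]
3 nonzero rows, so rank(AT) = 3.

3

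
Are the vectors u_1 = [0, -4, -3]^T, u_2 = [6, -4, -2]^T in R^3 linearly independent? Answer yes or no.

yes

Form the matrix with these vectors as rows and row reduce.
Swap R1 ↔ R2
2 nonzero rows, so the 2 vectors span a space of dimension 2.
Since 2 = 2, the vectors are linearly independent.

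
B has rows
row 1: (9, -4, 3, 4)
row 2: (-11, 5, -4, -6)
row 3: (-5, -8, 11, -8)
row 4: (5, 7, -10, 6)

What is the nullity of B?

Row reduce to echelon form.
R2 ← R2 + (11/9)·R1: [0, 1/9, -1/3, -10/9]
R3 ← R3 + (5/9)·R1: [0, -92/9, 38/3, -52/9]
R4 ← R4 − (5/9)·R1: [0, 83/9, -35/3, 34/9]
R3 ← R3 + (92)·R2: [0, 0, -18, -108]
R4 ← R4 − (83)·R2: [0, 0, 16, 96]
R4 ← R4 + (8/9)·R3: [0, 0, 0, 0]
3 nonzero rows, so rank(B) = 3.
B has 4 columns; by rank–nullity, nullity = 4 − 3 = 1.

1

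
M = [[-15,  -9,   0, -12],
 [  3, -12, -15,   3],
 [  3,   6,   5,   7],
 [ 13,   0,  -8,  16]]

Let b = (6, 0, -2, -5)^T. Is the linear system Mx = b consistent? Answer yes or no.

yes

Row reduce the augmented matrix [M | b].
R2 ← R2 + (1/5)·R1: [0, -69/5, -15, 3/5, 6/5]
R3 ← R3 + (1/5)·R1: [0, 21/5, 5, 23/5, -4/5]
R4 ← R4 + (13/15)·R1: [0, -39/5, -8, 28/5, 1/5]
R3 ← R3 + (7/23)·R2: [0, 0, 10/23, 110/23, -10/23]
R4 ← R4 − (13/23)·R2: [0, 0, 11/23, 121/23, -11/23]
R4 ← R4 − (11/10)·R3: [0, 0, 0, 0, 0]
The echelon form has 3 nonzero rows, and every pivot lies in the first 4 columns, so rank(M) = rank([M|b]) = 3.
The system is consistent.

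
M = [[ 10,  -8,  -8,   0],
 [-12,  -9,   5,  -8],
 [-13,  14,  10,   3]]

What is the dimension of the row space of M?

3

Row reduce to echelon form.
R2 ← R2 + (6/5)·R1: [0, -93/5, -23/5, -8]
R3 ← R3 + (13/10)·R1: [0, 18/5, -2/5, 3]
R3 ← R3 + (6/31)·R2: [0, 0, -40/31, 45/31]
Echelon form has 3 nonzero rows, so rank(M) = 3.
The row space has dimension equal to the rank: 3.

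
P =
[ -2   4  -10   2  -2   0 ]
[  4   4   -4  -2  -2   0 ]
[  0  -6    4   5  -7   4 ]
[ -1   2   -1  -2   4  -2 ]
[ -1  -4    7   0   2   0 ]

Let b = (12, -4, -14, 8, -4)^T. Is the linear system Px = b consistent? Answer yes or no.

yes

Row reduce the augmented matrix [P | b].
R2 ← R2 + (2)·R1: [0, 12, -24, 2, -6, 0, 20]
R4 ← R4 − (1/2)·R1: [0, 0, 4, -3, 5, -2, 2]
R5 ← R5 − (1/2)·R1: [0, -6, 12, -1, 3, 0, -10]
R3 ← R3 + (1/2)·R2: [0, 0, -8, 6, -10, 4, -4]
R5 ← R5 + (1/2)·R2: [0, 0, 0, 0, 0, 0, 0]
R4 ← R4 + (1/2)·R3: [0, 0, 0, 0, 0, 0, 0]
The echelon form has 3 nonzero rows, and every pivot lies in the first 6 columns, so rank(P) = rank([P|b]) = 3.
The system is consistent.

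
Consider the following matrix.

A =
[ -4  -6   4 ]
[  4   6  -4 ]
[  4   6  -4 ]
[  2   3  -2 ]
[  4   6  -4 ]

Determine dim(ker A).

Row reduce to echelon form.
R2 ← R2 + R1: [0, 0, 0]
R3 ← R3 + R1: [0, 0, 0]
R4 ← R4 + (1/2)·R1: [0, 0, 0]
R5 ← R5 + R1: [0, 0, 0]
1 nonzero row, so rank(A) = 1.
A has 3 columns; by rank–nullity, nullity = 3 − 1 = 2.

2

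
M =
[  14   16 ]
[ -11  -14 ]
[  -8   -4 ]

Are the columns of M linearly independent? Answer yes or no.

yes

Row reduce M to echelon form.
R2 ← R2 + (11/14)·R1: [0, -10/7]
R3 ← R3 + (4/7)·R1: [0, 36/7]
R3 ← R3 + (18/5)·R2: [0, 0]
2 pivots among 2 columns.
Every column is a pivot column, so the columns are linearly independent.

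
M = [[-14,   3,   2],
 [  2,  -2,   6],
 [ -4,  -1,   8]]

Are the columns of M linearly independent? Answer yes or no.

no

Row reduce M to echelon form.
R2 ← R2 + (1/7)·R1: [0, -11/7, 44/7]
R3 ← R3 − (2/7)·R1: [0, -13/7, 52/7]
R3 ← R3 − (13/11)·R2: [0, 0, 0]
2 pivots among 3 columns.
Only 2 < 3 pivot columns, so the columns are linearly dependent.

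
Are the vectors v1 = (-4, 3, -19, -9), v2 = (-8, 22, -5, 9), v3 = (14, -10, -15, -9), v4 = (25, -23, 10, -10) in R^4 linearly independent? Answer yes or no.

yes

Form the matrix with these vectors as rows and row reduce.
R2 ← R2 − (2)·R1: [0, 16, 33, 27]
R3 ← R3 + (7/2)·R1: [0, 1/2, -163/2, -81/2]
R4 ← R4 + (25/4)·R1: [0, -17/4, -435/4, -265/4]
R3 ← R3 − (1/32)·R2: [0, 0, -2641/32, -1323/32]
R4 ← R4 + (17/64)·R2: [0, 0, -6399/64, -3781/64]
R4 ← R4 − (6399/5282)·R3: [0, 0, 0, -23746/2641]
4 nonzero rows, so the 4 vectors span a space of dimension 4.
Since 4 = 4, the vectors are linearly independent.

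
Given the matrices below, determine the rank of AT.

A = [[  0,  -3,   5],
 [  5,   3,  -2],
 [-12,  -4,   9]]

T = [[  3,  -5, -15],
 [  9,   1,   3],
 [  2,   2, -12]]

First compute AT:
[[-17,   7, -69],
 [ 38, -26, -42],
 [-54,  74,  60]]
Now row reduce the product.
R2 ← R2 + (38/17)·R1: [0, -176/17, -3336/17]
R3 ← R3 − (54/17)·R1: [0, 880/17, 4746/17]
R3 ← R3 + (5)·R2: [0, 0, -702]
3 nonzero rows, so rank(AT) = 3.

3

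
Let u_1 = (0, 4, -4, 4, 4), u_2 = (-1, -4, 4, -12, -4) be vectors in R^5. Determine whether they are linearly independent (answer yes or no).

yes

Form the matrix with these vectors as rows and row reduce.
Swap R1 ↔ R2
2 nonzero rows, so the 2 vectors span a space of dimension 2.
Since 2 = 2, the vectors are linearly independent.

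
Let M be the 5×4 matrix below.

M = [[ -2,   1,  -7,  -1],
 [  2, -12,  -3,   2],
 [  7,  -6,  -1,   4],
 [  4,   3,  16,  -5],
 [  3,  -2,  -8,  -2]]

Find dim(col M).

4

Row reduce to echelon form.
R2 ← R2 + R1: [0, -11, -10, 1]
R3 ← R3 + (7/2)·R1: [0, -5/2, -51/2, 1/2]
R4 ← R4 + (2)·R1: [0, 5, 2, -7]
R5 ← R5 + (3/2)·R1: [0, -1/2, -37/2, -7/2]
R3 ← R3 − (5/22)·R2: [0, 0, -511/22, 3/11]
R4 ← R4 + (5/11)·R2: [0, 0, -28/11, -72/11]
R5 ← R5 − (1/22)·R2: [0, 0, -397/22, -39/11]
R4 ← R4 − (8/73)·R3: [0, 0, 0, -480/73]
R5 ← R5 − (397/511)·R3: [0, 0, 0, -1920/511]
R5 ← R5 − (4/7)·R4: [0, 0, 0, 0]
Echelon form has 4 nonzero rows, so rank(M) = 4.
The column space has dimension equal to the rank: 4.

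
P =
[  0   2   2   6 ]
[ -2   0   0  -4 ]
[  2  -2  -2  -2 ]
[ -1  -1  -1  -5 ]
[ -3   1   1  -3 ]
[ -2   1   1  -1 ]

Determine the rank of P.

2

Row reduce to echelon form.
Swap R1 ↔ R2
R3 ← R3 + R1: [0, -2, -2, -6]
R4 ← R4 − (1/2)·R1: [0, -1, -1, -3]
R5 ← R5 − (3/2)·R1: [0, 1, 1, 3]
R6 ← R6 − R1: [0, 1, 1, 3]
R3 ← R3 + R2: [0, 0, 0, 0]
R4 ← R4 + (1/2)·R2: [0, 0, 0, 0]
R5 ← R5 − (1/2)·R2: [0, 0, 0, 0]
R6 ← R6 − (1/2)·R2: [0, 0, 0, 0]
Echelon form has 2 nonzero rows, so rank(P) = 2.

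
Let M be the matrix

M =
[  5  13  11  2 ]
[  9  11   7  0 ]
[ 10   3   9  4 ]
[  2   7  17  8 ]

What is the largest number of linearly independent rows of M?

Row reduce to echelon form.
R2 ← R2 − (9/5)·R1: [0, -62/5, -64/5, -18/5]
R3 ← R3 − (2)·R1: [0, -23, -13, 0]
R4 ← R4 − (2/5)·R1: [0, 9/5, 63/5, 36/5]
R3 ← R3 − (115/62)·R2: [0, 0, 333/31, 207/31]
R4 ← R4 + (9/62)·R2: [0, 0, 333/31, 207/31]
R4 ← R4 − R3: [0, 0, 0, 0]
Echelon form has 3 nonzero rows, so rank(M) = 3.
The rank gives the maximum number of linearly independent rows: 3.

3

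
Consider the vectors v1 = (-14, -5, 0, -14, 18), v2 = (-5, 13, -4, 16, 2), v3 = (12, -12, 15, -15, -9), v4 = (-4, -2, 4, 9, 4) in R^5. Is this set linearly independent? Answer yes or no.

yes

Form the matrix with these vectors as rows and row reduce.
R2 ← R2 − (5/14)·R1: [0, 207/14, -4, 21, -31/7]
R3 ← R3 + (6/7)·R1: [0, -114/7, 15, -27, 45/7]
R4 ← R4 − (2/7)·R1: [0, -4/7, 4, 13, -8/7]
R3 ← R3 + (76/69)·R2: [0, 0, 731/69, -89/23, 107/69]
R4 ← R4 + (8/207)·R2: [0, 0, 796/207, 953/69, -272/207]
R4 ← R4 − (796/2193)·R3: [0, 0, 0, 11123/731, -1372/731]
4 nonzero rows, so the 4 vectors span a space of dimension 4.
Since 4 = 4, the vectors are linearly independent.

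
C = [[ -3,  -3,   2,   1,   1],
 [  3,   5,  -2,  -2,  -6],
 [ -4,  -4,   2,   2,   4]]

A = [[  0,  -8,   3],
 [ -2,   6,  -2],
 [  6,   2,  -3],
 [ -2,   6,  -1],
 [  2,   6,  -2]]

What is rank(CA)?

First compute CA:
[[ 18,  22, -12],
 [-30, -46,  19],
 [ 24,  48, -20]]
Now row reduce the product.
R2 ← R2 + (5/3)·R1: [0, -28/3, -1]
R3 ← R3 − (4/3)·R1: [0, 56/3, -4]
R3 ← R3 + (2)·R2: [0, 0, -6]
3 nonzero rows, so rank(CA) = 3.

3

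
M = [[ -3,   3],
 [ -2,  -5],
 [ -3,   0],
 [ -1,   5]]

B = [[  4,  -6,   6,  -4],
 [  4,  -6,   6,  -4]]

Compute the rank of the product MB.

First compute MB:
[[  0,   0,   0,   0],
 [-28,  42, -42,  28],
 [-12,  18, -18,  12],
 [ 16, -24,  24, -16]]
Now row reduce the product.
Swap R1 ↔ R2
R3 ← R3 − (3/7)·R1: [0, 0, 0, 0]
R4 ← R4 + (4/7)·R1: [0, 0, 0, 0]
1 nonzero row, so rank(MB) = 1.

1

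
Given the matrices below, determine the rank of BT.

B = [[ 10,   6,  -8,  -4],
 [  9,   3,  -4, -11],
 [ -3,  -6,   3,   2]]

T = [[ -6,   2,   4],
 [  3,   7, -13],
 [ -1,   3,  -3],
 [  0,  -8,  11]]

First compute BT:
[[-34,  70, -58],
 [-41, 115, -112],
 [ -3, -55,  79]]
Now row reduce the product.
R2 ← R2 − (41/34)·R1: [0, 520/17, -715/17]
R3 ← R3 − (3/34)·R1: [0, -1040/17, 1430/17]
R3 ← R3 + (2)·R2: [0, 0, 0]
2 nonzero rows, so rank(BT) = 2.

2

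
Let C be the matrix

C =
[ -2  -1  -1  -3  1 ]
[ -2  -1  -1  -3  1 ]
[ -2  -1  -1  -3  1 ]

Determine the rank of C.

Row reduce to echelon form.
R2 ← R2 − R1: [0, 0, 0, 0, 0]
R3 ← R3 − R1: [0, 0, 0, 0, 0]
Echelon form has 1 nonzero row, so rank(C) = 1.

1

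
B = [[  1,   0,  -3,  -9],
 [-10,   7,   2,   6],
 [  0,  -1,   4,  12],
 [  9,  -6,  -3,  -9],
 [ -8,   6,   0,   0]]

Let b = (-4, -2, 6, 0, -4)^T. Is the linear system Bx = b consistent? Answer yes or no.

Row reduce the augmented matrix [B | b].
R2 ← R2 + (10)·R1: [0, 7, -28, -84, -42]
R4 ← R4 − (9)·R1: [0, -6, 24, 72, 36]
R5 ← R5 + (8)·R1: [0, 6, -24, -72, -36]
R3 ← R3 + (1/7)·R2: [0, 0, 0, 0, 0]
R4 ← R4 + (6/7)·R2: [0, 0, 0, 0, 0]
R5 ← R5 − (6/7)·R2: [0, 0, 0, 0, 0]
The echelon form has 2 nonzero rows, and every pivot lies in the first 4 columns, so rank(B) = rank([B|b]) = 2.
The system is consistent.

yes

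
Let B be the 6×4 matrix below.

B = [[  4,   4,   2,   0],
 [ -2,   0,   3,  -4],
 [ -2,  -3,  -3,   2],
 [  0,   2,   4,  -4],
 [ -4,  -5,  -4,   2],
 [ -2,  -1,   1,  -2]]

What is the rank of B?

2

Row reduce to echelon form.
R2 ← R2 + (1/2)·R1: [0, 2, 4, -4]
R3 ← R3 + (1/2)·R1: [0, -1, -2, 2]
R5 ← R5 + R1: [0, -1, -2, 2]
R6 ← R6 + (1/2)·R1: [0, 1, 2, -2]
R3 ← R3 + (1/2)·R2: [0, 0, 0, 0]
R4 ← R4 − R2: [0, 0, 0, 0]
R5 ← R5 + (1/2)·R2: [0, 0, 0, 0]
R6 ← R6 − (1/2)·R2: [0, 0, 0, 0]
Echelon form has 2 nonzero rows, so rank(B) = 2.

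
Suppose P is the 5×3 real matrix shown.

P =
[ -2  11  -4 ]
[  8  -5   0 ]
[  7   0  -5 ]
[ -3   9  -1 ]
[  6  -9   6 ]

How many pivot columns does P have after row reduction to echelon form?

3

Row reduce to echelon form.
R2 ← R2 + (4)·R1: [0, 39, -16]
R3 ← R3 + (7/2)·R1: [0, 77/2, -19]
R4 ← R4 − (3/2)·R1: [0, -15/2, 5]
R5 ← R5 + (3)·R1: [0, 24, -6]
R3 ← R3 − (77/78)·R2: [0, 0, -125/39]
R4 ← R4 + (5/26)·R2: [0, 0, 25/13]
R5 ← R5 − (8/13)·R2: [0, 0, 50/13]
R4 ← R4 + (3/5)·R3: [0, 0, 0]
R5 ← R5 + (6/5)·R3: [0, 0, 0]
Echelon form has 3 nonzero rows, so rank(P) = 3.
Each nonzero row contributes one pivot column: 3 pivot columns.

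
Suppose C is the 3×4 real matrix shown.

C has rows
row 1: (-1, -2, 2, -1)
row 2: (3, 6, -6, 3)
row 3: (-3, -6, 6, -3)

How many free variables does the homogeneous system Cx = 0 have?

3

Row reduce to echelon form.
R2 ← R2 + (3)·R1: [0, 0, 0, 0]
R3 ← R3 − (3)·R1: [0, 0, 0, 0]
1 nonzero row, so rank(C) = 1.
C has 4 columns; by rank–nullity, nullity = 4 − 1 = 3.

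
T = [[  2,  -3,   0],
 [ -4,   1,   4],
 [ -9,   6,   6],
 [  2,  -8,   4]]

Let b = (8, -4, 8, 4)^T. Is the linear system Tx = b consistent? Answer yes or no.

Row reduce the augmented matrix [T | b].
R2 ← R2 + (2)·R1: [0, -5, 4, 12]
R3 ← R3 + (9/2)·R1: [0, -15/2, 6, 44]
R4 ← R4 − R1: [0, -5, 4, -4]
R3 ← R3 − (3/2)·R2: [0, 0, 0, 26]
R4 ← R4 − R2: [0, 0, 0, -16]
R4 ← R4 + (8/13)·R3: [0, 0, 0, 0]
The echelon form has 3 nonzero rows; the last pivot sits in the augmented column, so rank(T) = 2 but rank([T|b]) = 3.
Since the ranks differ, the system is inconsistent.

no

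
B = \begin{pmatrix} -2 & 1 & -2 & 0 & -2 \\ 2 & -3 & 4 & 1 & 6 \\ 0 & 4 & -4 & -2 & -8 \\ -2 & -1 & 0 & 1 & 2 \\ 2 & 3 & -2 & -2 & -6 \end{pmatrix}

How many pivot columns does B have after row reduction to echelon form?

2

Row reduce to echelon form.
R2 ← R2 + R1: [0, -2, 2, 1, 4]
R4 ← R4 − R1: [0, -2, 2, 1, 4]
R5 ← R5 + R1: [0, 4, -4, -2, -8]
R3 ← R3 + (2)·R2: [0, 0, 0, 0, 0]
R4 ← R4 − R2: [0, 0, 0, 0, 0]
R5 ← R5 + (2)·R2: [0, 0, 0, 0, 0]
Echelon form has 2 nonzero rows, so rank(B) = 2.
Each nonzero row contributes one pivot column: 2 pivot columns.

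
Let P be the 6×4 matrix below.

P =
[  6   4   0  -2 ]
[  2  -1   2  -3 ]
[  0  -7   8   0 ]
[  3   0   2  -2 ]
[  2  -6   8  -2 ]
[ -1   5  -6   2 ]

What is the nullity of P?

Row reduce to echelon form.
R2 ← R2 − (1/3)·R1: [0, -7/3, 2, -7/3]
R4 ← R4 − (1/2)·R1: [0, -2, 2, -1]
R5 ← R5 − (1/3)·R1: [0, -22/3, 8, -4/3]
R6 ← R6 + (1/6)·R1: [0, 17/3, -6, 5/3]
R3 ← R3 − (3)·R2: [0, 0, 2, 7]
R4 ← R4 − (6/7)·R2: [0, 0, 2/7, 1]
R5 ← R5 − (22/7)·R2: [0, 0, 12/7, 6]
R6 ← R6 + (17/7)·R2: [0, 0, -8/7, -4]
R4 ← R4 − (1/7)·R3: [0, 0, 0, 0]
R5 ← R5 − (6/7)·R3: [0, 0, 0, 0]
R6 ← R6 + (4/7)·R3: [0, 0, 0, 0]
3 nonzero rows, so rank(P) = 3.
P has 4 columns; by rank–nullity, nullity = 4 − 3 = 1.

1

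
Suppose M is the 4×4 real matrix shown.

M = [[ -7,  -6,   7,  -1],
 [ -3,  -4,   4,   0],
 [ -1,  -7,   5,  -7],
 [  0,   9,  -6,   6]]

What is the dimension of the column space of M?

3

Row reduce to echelon form.
R2 ← R2 − (3/7)·R1: [0, -10/7, 1, 3/7]
R3 ← R3 − (1/7)·R1: [0, -43/7, 4, -48/7]
R3 ← R3 − (43/10)·R2: [0, 0, -3/10, -87/10]
R4 ← R4 + (63/10)·R2: [0, 0, 3/10, 87/10]
R4 ← R4 + R3: [0, 0, 0, 0]
Echelon form has 3 nonzero rows, so rank(M) = 3.
The column space has dimension equal to the rank: 3.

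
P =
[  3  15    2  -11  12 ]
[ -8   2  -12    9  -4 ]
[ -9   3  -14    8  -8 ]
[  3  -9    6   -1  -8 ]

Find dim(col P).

4

Row reduce to echelon form.
R2 ← R2 + (8/3)·R1: [0, 42, -20/3, -61/3, 28]
R3 ← R3 + (3)·R1: [0, 48, -8, -25, 28]
R4 ← R4 − R1: [0, -24, 4, 10, -20]
R3 ← R3 − (8/7)·R2: [0, 0, -8/21, -37/21, -4]
R4 ← R4 + (4/7)·R2: [0, 0, 4/21, -34/21, -4]
R4 ← R4 + (1/2)·R3: [0, 0, 0, -5/2, -6]
Echelon form has 4 nonzero rows, so rank(P) = 4.
The column space has dimension equal to the rank: 4.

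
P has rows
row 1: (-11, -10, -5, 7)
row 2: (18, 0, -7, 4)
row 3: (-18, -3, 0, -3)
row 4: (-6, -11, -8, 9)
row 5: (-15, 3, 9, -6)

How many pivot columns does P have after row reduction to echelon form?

3

Row reduce to echelon form.
R2 ← R2 + (18/11)·R1: [0, -180/11, -167/11, 170/11]
R3 ← R3 − (18/11)·R1: [0, 147/11, 90/11, -159/11]
R4 ← R4 − (6/11)·R1: [0, -61/11, -58/11, 57/11]
R5 ← R5 − (15/11)·R1: [0, 183/11, 174/11, -171/11]
R3 ← R3 + (49/60)·R2: [0, 0, -253/60, -11/6]
R4 ← R4 − (61/180)·R2: [0, 0, -23/180, -1/18]
R5 ← R5 + (61/60)·R2: [0, 0, 23/60, 1/6]
R4 ← R4 − (1/33)·R3: [0, 0, 0, 0]
R5 ← R5 + (1/11)·R3: [0, 0, 0, 0]
Echelon form has 3 nonzero rows, so rank(P) = 3.
Each nonzero row contributes one pivot column: 3 pivot columns.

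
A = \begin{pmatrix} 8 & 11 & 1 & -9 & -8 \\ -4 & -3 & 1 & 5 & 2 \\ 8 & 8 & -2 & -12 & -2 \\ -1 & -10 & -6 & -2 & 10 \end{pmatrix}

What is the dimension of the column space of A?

3

Row reduce to echelon form.
R2 ← R2 + (1/2)·R1: [0, 5/2, 3/2, 1/2, -2]
R3 ← R3 − R1: [0, -3, -3, -3, 6]
R4 ← R4 + (1/8)·R1: [0, -69/8, -47/8, -25/8, 9]
R3 ← R3 + (6/5)·R2: [0, 0, -6/5, -12/5, 18/5]
R4 ← R4 + (69/20)·R2: [0, 0, -7/10, -7/5, 21/10]
R4 ← R4 − (7/12)·R3: [0, 0, 0, 0, 0]
Echelon form has 3 nonzero rows, so rank(A) = 3.
The column space has dimension equal to the rank: 3.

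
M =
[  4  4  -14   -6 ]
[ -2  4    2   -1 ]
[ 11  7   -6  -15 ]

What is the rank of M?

3

Row reduce to echelon form.
R2 ← R2 + (1/2)·R1: [0, 6, -5, -4]
R3 ← R3 − (11/4)·R1: [0, -4, 65/2, 3/2]
R3 ← R3 + (2/3)·R2: [0, 0, 175/6, -7/6]
Echelon form has 3 nonzero rows, so rank(M) = 3.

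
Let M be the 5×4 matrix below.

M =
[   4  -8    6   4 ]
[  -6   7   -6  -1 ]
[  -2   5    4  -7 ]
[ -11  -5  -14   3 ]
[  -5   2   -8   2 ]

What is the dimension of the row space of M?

4

Row reduce to echelon form.
R2 ← R2 + (3/2)·R1: [0, -5, 3, 5]
R3 ← R3 + (1/2)·R1: [0, 1, 7, -5]
R4 ← R4 + (11/4)·R1: [0, -27, 5/2, 14]
R5 ← R5 + (5/4)·R1: [0, -8, -1/2, 7]
R3 ← R3 + (1/5)·R2: [0, 0, 38/5, -4]
R4 ← R4 − (27/5)·R2: [0, 0, -137/10, -13]
R5 ← R5 − (8/5)·R2: [0, 0, -53/10, -1]
R4 ← R4 + (137/76)·R3: [0, 0, 0, -384/19]
R5 ← R5 + (53/76)·R3: [0, 0, 0, -72/19]
R5 ← R5 − (3/16)·R4: [0, 0, 0, 0]
Echelon form has 4 nonzero rows, so rank(M) = 4.
The row space has dimension equal to the rank: 4.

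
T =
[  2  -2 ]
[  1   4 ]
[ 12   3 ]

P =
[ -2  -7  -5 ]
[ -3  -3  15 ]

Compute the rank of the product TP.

First compute TP:
[[  2,  -8, -40],
 [-14, -19,  55],
 [-33, -93, -15]]
Now row reduce the product.
R2 ← R2 + (7)·R1: [0, -75, -225]
R3 ← R3 + (33/2)·R1: [0, -225, -675]
R3 ← R3 − (3)·R2: [0, 0, 0]
2 nonzero rows, so rank(TP) = 2.

2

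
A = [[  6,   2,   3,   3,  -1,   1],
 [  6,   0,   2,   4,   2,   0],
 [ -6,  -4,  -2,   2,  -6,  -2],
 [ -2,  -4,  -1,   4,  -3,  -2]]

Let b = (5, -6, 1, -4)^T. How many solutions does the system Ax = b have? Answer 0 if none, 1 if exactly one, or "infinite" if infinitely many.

Row reduce the augmented matrix [A | b].
R2 ← R2 − R1: [0, -2, -1, 1, 3, -1, -11]
R3 ← R3 + R1: [0, -2, 1, 5, -7, -1, 6]
R4 ← R4 + (1/3)·R1: [0, -10/3, 0, 5, -10/3, -5/3, -7/3]
R3 ← R3 − R2: [0, 0, 2, 4, -10, 0, 17]
R4 ← R4 − (5/3)·R2: [0, 0, 5/3, 10/3, -25/3, 0, 16]
R4 ← R4 − (5/6)·R3: [0, 0, 0, 0, 0, 0, 11/6]
The echelon form has 4 nonzero rows; the last pivot sits in the augmented column, so rank(A) = 3 but rank([A|b]) = 4.
Since the ranks differ, the system is inconsistent.
It has no solutions.

0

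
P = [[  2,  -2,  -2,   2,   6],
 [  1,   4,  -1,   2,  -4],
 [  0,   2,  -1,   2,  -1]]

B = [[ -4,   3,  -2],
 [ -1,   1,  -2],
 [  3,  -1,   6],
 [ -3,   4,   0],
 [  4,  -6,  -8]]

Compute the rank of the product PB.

First compute PB:
[[  6, -22, -60],
 [-33,  40,  16],
 [-15,  17,  -2]]
Now row reduce the product.
R2 ← R2 + (11/2)·R1: [0, -81, -314]
R3 ← R3 + (5/2)·R1: [0, -38, -152]
R3 ← R3 − (38/81)·R2: [0, 0, -380/81]
3 nonzero rows, so rank(PB) = 3.

3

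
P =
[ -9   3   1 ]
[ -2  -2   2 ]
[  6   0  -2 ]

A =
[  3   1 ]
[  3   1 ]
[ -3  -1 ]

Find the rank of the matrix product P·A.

1

First compute PA:
[[-21,  -7],
 [-18,  -6],
 [ 24,   8]]
Now row reduce the product.
R2 ← R2 − (6/7)·R1: [0, 0]
R3 ← R3 + (8/7)·R1: [0, 0]
1 nonzero row, so rank(PA) = 1.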